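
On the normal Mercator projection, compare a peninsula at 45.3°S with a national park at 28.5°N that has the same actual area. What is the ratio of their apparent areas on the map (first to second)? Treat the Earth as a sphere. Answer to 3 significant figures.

1.56

Mercator is conformal with k = sec φ, so areal scale = k² = sec²φ.
At 45.3°: sec²(45.3°) = 1/0.7034² = 2.021.
At 28.5°: sec²(28.5°) = 1/0.8788² = 1.295.
Ratio = 2.021/1.295 = cos²(28.5°)/cos²(45.3°) ≈ 1.56.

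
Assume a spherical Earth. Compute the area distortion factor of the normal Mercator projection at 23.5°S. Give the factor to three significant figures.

The Mercator projection is conformal; its linear scale factor is the same in every direction and equals sec φ = 1/cos φ.
Areal scale = k² = sec²φ = 1/cos²(23.5°) = 1/0.9171² = 1.189.

1.19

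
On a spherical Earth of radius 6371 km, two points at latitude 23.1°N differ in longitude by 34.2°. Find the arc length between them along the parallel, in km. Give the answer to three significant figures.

Arc length along a parallel = R cos φ · Δλ (with Δλ in radians).
= 6371 × cos 23.1° × (34.2° × π/180) = 6371 × 0.9198 × 0.5969 ≈ 3500 km.

3500 km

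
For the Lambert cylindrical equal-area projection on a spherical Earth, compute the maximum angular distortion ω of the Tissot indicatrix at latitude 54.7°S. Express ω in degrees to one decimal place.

59.9°

The Lambert cylindrical equal-area projection is the cylindrical equal-area projection with its standard parallel at the equator (φ₀ = 0). A cylindrical equal-area projection with standard parallel φ₀ has meridian scale h = cos φ / cos φ₀ and parallel scale k = cos φ₀ / cos φ (so areas are preserved, h·k = 1).
At 54.7°: h = 0.5779, k = 1.731; principal scales a = 1.731, b = 0.5779.
sin(ω/2) = (a − b)/(a + b) = 1.153/2.308 = 0.4993, so ω = 2 arcsin(0.4993) ≈ 59.9°.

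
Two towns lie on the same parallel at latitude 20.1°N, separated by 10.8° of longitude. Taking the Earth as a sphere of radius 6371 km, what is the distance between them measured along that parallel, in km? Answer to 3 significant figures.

Arc length along a parallel = R cos φ · Δλ (with Δλ in radians).
= 6371 × cos 20.1° × (10.8° × π/180) = 6371 × 0.9391 × 0.1885 ≈ 1130 km.

1130 km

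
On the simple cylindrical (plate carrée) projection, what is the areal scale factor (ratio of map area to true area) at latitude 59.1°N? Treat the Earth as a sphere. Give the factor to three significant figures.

For the equirectangular projection with φ₀ = 0 (plate carrée), h = 1 along meridians and k = sec φ along parallels.
Areal scale = h·k = 1 × sec φ; at 59.1°, h = 1.000, k = 1.947, so h·k = 1.947.

1.95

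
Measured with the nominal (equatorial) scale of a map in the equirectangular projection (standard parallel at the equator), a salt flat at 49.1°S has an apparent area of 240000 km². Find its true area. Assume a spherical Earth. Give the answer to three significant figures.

157000 km²

Plate carrée maps x = Rλ, y = Rφ. The meridian scale is h = 1 and the parallel scale is k = 1/cos φ = sec φ.
Areal scale = h·k = 1 × sec φ; at 49.1°, h = 1.000, k = 1.527, so h·k = 1.527.
True area = apparent / (areal scale) = 240000 / 1.527 ≈ 157000 km².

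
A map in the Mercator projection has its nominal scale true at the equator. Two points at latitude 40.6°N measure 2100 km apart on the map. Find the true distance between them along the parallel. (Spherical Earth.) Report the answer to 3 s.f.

For Mercator, h = k = sec φ (a conformal cylindrical projection has a single point scale, 1/cos φ).
Along the parallel at 40.6°, map distances are exaggerated by k = sec 40.6° = 1.317.
True distance = 2100 / 1.317 = 2100 × cos 40.6° ≈ 1590 km.

1590 km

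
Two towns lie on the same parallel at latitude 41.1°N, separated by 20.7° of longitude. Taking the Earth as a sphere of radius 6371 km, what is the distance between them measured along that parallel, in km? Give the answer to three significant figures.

Arc length along a parallel = R cos φ · Δλ (with Δλ in radians).
= 6371 × cos 41.1° × (20.7° × π/180) = 6371 × 0.7536 × 0.3613 ≈ 1730 km.

1730 km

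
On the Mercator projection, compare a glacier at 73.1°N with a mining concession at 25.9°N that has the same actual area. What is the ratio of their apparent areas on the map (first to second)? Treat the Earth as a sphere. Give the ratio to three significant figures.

9.58

Mercator is conformal with k = sec φ, so areal scale = k² = sec²φ.
At 73.1°: sec²(73.1°) = 1/0.2907² = 11.83.
At 25.9°: sec²(25.9°) = 1/0.8996² = 1.236.
Ratio = 11.83/1.236 = cos²(25.9°)/cos²(73.1°) ≈ 9.58.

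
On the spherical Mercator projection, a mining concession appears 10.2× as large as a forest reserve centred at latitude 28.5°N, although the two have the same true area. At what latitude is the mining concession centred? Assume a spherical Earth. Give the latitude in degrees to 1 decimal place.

On Mercator, (apparent₁)/(apparent₂) = sec²φ₁ / sec²φ₂ when true areas are equal.
cos²φ₂ / cos²φ₁ = 10.2  ⇒  cos φ₁ = cos 28.5° / √10.2 = 0.8788/3.194 = 0.2752.
φ₁ = arccos(0.2752) ≈ 74.0°.

74.0°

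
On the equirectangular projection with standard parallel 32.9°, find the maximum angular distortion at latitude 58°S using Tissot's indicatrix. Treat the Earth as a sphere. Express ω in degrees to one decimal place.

In the equirectangular projection with standard parallel φ₀ = 32.9° (x = Rλ cos φ₀, y = Rφ), meridians are true-scale (h = 1) and the parallel scale is k = cos φ₀ / cos φ.
At 58°: h = 1.000, k = 1.584; principal scales a = 1.584, b = 1.000.
sin(ω/2) = (a − b)/(a + b) = 0.5844/2.584 = 0.2261, so ω = 2 arcsin(0.2261) ≈ 26.1°.

26.1°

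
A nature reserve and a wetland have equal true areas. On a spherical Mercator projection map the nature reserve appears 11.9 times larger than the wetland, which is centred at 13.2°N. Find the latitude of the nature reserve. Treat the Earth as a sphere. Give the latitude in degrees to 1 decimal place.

73.6°

On Mercator, (apparent₁)/(apparent₂) = sec²φ₁ / sec²φ₂ when true areas are equal.
cos²φ₂ / cos²φ₁ = 11.9  ⇒  cos φ₁ = cos 13.2° / √11.9 = 0.9736/3.450 = 0.2822.
φ₁ = arccos(0.2822) ≈ 73.6°.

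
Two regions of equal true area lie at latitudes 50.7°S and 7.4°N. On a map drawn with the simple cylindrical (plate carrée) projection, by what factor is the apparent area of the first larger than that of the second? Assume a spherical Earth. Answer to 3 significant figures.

1.57

For the equirectangular projection with φ₀ = 0 (plate carrée), h = 1 along meridians and k = sec φ along parallels.
Areal scale at 50.7°: h·k = 1.000 × 1.579 = 1.579.
Areal scale at 7.4°: h·k = 1.000 × 1.008 = 1.008.
Ratio = 1.579/1.008 ≈ 1.57.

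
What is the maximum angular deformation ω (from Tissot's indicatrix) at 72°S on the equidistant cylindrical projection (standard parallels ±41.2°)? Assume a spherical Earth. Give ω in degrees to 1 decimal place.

49.4°

In the equirectangular projection with standard parallel φ₀ = 41.2° (x = Rλ cos φ₀, y = Rφ), meridians are true-scale (h = 1) and the parallel scale is k = cos φ₀ / cos φ.
At 72°: h = 1.000, k = 2.435; principal scales a = 2.435, b = 1.000.
sin(ω/2) = (a − b)/(a + b) = 1.435/3.435 = 0.4177, so ω = 2 arcsin(0.4177) ≈ 49.4°.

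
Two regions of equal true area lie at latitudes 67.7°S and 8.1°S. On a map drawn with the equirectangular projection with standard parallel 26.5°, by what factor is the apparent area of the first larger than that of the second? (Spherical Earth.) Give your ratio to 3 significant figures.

2.61

The equidistant cylindrical projection with φ₀ = 26.5° has h = 1 (meridians true) and k = cos φ₀ / cos φ along parallels.
Areal scale at 67.7°: h·k = 1.000 × 2.358 = 2.358.
Areal scale at 8.1°: h·k = 1.000 × 0.9040 = 0.9040.
Ratio = 2.358/0.9040 ≈ 2.61.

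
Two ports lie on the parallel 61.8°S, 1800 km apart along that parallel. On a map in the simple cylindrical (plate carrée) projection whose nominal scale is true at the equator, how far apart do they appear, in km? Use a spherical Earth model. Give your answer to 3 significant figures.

3810 km

In the plate carrée (x = Rλ, y = Rφ), meridians are true-scale (h = 1) and parallels are stretched by k = sec φ.
Along the parallel, k = sec 61.8° = 1/0.4726 = 2.116.
Map distance = 1800 × 2.116 ≈ 3810 km.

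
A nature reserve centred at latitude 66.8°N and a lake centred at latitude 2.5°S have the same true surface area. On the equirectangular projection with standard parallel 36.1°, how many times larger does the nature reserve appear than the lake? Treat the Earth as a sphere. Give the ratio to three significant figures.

With standard parallel φ₀ = 36.1°, the equirectangular projection gives x = Rλ cos φ₀, y = Rφ, so h = 1 and k = cos 36.1° / cos φ.
Areal scale at 66.8°: h·k = 1.000 × 2.051 = 2.051.
Areal scale at 2.5°: h·k = 1.000 × 0.8088 = 0.8088.
Ratio = 2.051/0.8088 ≈ 2.54.

2.54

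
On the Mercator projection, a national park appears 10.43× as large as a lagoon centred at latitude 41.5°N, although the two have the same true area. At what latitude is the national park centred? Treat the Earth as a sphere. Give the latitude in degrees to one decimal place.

Mercator areal scale is sec²φ, so apparent-area ratio = sec²φ₁ / sec²φ₂ = cos²φ₂ / cos²φ₁.
cos²φ₂ / cos²φ₁ = 10.43  ⇒  cos φ₁ = cos 41.5° / √10.43 = 0.7490/3.230 = 0.2319.
φ₁ = arccos(0.2319) ≈ 76.6°.

76.6°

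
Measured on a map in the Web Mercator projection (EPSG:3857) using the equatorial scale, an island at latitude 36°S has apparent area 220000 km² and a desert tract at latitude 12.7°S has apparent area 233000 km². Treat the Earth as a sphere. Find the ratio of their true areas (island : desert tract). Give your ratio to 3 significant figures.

On Mercator the areal scale is sec²φ, so true area = apparent × cos²φ.
True area of island: 220000 × cos²(36°) = 220000 × 0.6545 = 144000 km².
True area of desert tract: 233000 × cos²(12.7°) = 233000 × 0.9517 = 221700 km².
Ratio = 144000 / 221700 ≈ 0.649.

0.649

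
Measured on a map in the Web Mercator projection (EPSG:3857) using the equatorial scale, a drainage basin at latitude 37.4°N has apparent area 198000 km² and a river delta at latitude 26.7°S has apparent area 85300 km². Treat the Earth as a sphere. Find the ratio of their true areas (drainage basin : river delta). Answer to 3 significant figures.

1.84

Mercator's areal exaggeration is sec²φ; hence true area = (apparent area) · cos²φ.
True area of drainage basin: 198000 × cos²(37.4°) = 198000 × 0.6311 = 125000 km².
True area of river delta: 85300 × cos²(26.7°) = 85300 × 0.7981 = 68080 km².
Ratio = 125000 / 68080 ≈ 1.84.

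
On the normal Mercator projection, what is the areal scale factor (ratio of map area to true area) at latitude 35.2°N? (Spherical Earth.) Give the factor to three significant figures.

The Mercator projection is conformal; its linear scale factor is the same in every direction and equals sec φ = 1/cos φ.
Areal scale = k² = sec²φ = 1/cos²(35.2°) = 1/0.8171² = 1.498.

1.50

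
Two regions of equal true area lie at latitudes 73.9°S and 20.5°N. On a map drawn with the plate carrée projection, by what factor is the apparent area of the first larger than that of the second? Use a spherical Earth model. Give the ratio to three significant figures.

Plate carrée maps x = Rλ, y = Rφ. The meridian scale is h = 1 and the parallel scale is k = 1/cos φ = sec φ.
Areal scale at 73.9°: h·k = 1.000 × 3.606 = 3.606.
Areal scale at 20.5°: h·k = 1.000 × 1.068 = 1.068.
Ratio = 3.606/1.068 ≈ 3.38.

3.38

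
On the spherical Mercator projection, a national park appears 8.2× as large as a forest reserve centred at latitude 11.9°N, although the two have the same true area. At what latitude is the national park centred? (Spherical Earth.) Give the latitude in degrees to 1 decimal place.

70.0°

On Mercator, (apparent₁)/(apparent₂) = sec²φ₁ / sec²φ₂ when true areas are equal.
cos²φ₂ / cos²φ₁ = 8.2  ⇒  cos φ₁ = cos 11.9° / √8.2 = 0.9785/2.864 = 0.3417.
φ₁ = arccos(0.3417) ≈ 70.0°.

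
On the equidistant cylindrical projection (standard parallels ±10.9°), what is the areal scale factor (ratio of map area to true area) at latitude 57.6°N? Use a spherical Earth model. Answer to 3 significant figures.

1.83

With standard parallel φ₀ = 10.9°, the equirectangular projection gives x = Rλ cos φ₀, y = Rφ, so h = 1 and k = cos 10.9° / cos φ.
Areal scale = h·k = 1 × cos φ₀ / cos φ; at 57.6°, h = 1.000, k = 1.833, so h·k = 1.833.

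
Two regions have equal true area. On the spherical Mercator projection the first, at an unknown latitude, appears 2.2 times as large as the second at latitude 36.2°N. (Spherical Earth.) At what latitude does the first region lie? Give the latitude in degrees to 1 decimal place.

57.0°

For equal true areas on Mercator, apparent areas scale as sec²φ, so the ratio is cos²φ₂ / cos²φ₁.
cos²φ₂ / cos²φ₁ = 2.2  ⇒  cos φ₁ = cos 36.2° / √2.2 = 0.8070/1.483 = 0.5441.
φ₁ = arccos(0.5441) ≈ 57.0°.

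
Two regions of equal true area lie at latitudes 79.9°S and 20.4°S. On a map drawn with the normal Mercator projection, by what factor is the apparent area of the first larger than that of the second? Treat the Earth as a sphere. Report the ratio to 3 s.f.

Mercator areal scale is sec²φ.
At 79.9°: sec²(79.9°) = 1/0.1754² = 32.52.
At 20.4°: sec²(20.4°) = 1/0.9373² = 1.138.
Ratio = 32.52/1.138 = cos²(20.4°)/cos²(79.9°) ≈ 28.6.

28.6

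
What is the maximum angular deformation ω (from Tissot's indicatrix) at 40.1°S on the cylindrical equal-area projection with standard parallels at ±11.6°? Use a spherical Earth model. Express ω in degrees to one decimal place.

28.1°

Cylindrical equal-area (φ₀ = 11.6°): h = cos φ / cos 11.6° along meridians, k = cos 11.6° / cos φ along parallels; h·k = 1.
At 40.1°: h = 0.7809, k = 1.281; principal scales a = 1.281, b = 0.7809.
sin(ω/2) = (a − b)/(a + b) = 0.4998/2.061 = 0.2424, so ω = 2 arcsin(0.2424) ≈ 28.1°.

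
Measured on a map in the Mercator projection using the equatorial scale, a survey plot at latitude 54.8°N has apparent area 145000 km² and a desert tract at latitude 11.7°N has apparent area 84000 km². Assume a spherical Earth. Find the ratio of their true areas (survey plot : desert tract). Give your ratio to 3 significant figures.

On Mercator the areal scale is sec²φ, so true area = apparent × cos²φ.
True area of survey plot: 145000 × cos²(54.8°) = 145000 × 0.3323 = 48180 km².
True area of desert tract: 84000 × cos²(11.7°) = 84000 × 0.9589 = 80550 km².
Ratio = 48180 / 80550 ≈ 0.598.

0.598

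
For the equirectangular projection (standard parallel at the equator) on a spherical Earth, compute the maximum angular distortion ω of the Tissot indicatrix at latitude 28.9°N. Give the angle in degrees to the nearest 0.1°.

7.6°

Plate carrée maps x = Rλ, y = Rφ. The meridian scale is h = 1 and the parallel scale is k = 1/cos φ = sec φ.
At 28.9°: h = 1.000, k = 1.142; principal scales a = 1.142, b = 1.000.
sin(ω/2) = (a − b)/(a + b) = 0.1423/2.142 = 0.06640, so ω = 2 arcsin(0.06640) ≈ 7.6°.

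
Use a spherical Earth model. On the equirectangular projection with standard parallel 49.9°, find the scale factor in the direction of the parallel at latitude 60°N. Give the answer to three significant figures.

The equidistant cylindrical projection with φ₀ = 49.9° has h = 1 (meridians true) and k = cos φ₀ / cos φ along parallels.
k = cos 49.9° / cos 60° = 0.6441/0.5000 = 1.288.

1.29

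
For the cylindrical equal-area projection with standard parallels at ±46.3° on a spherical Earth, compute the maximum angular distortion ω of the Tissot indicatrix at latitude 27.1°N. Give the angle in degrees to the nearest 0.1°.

28.7°

A cylindrical equal-area projection with standard parallel φ₀ has meridian scale h = cos φ / cos φ₀ and parallel scale k = cos φ₀ / cos φ (so areas are preserved, h·k = 1).
At 27.1°: h = 1.289, k = 0.7761; principal scales a = 1.289, b = 0.7761.
sin(ω/2) = (a − b)/(a + b) = 0.5124/2.065 = 0.2482, so ω = 2 arcsin(0.2482) ≈ 28.7°.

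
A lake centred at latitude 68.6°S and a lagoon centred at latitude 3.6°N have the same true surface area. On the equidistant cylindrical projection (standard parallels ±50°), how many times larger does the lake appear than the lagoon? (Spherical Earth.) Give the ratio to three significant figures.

The equidistant cylindrical projection with φ₀ = 50° has h = 1 (meridians true) and k = cos φ₀ / cos φ along parallels.
Areal scale at 68.6°: h·k = 1.000 × 1.762 = 1.762.
Areal scale at 3.6°: h·k = 1.000 × 0.6441 = 0.6441.
Ratio = 1.762/0.6441 ≈ 2.74.

2.74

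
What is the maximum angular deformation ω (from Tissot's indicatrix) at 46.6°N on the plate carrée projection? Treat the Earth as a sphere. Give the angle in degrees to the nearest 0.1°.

21.4°

Plate carrée maps x = Rλ, y = Rφ. The meridian scale is h = 1 and the parallel scale is k = 1/cos φ = sec φ.
At 46.6°: h = 1.000, k = 1.455; principal scales a = 1.455, b = 1.000.
sin(ω/2) = (a − b)/(a + b) = 0.4554/2.455 = 0.1855, so ω = 2 arcsin(0.1855) ≈ 21.4°.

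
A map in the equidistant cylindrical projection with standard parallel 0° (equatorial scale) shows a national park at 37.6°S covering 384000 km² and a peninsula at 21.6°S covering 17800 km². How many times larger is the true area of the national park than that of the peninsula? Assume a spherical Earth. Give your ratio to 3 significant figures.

18.4

Plate carrée has h = 1 and k = sec φ, giving areal scale sec φ; true area = (apparent area) · cos φ.
True area of national park: 384000 × cos(37.6°) = 384000 × 0.7923 = 304200 km².
True area of peninsula: 17800 × cos(21.6°) = 17800 × 0.9298 = 16550 km².
Ratio = 304200 / 16550 ≈ 18.4.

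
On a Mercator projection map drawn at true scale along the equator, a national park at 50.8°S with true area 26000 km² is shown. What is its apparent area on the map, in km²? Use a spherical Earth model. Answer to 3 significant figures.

65100 km²

For Mercator, h = k = sec φ (a conformal cylindrical projection has a single point scale, 1/cos φ).
Areal scale = k² = sec²φ = 1/cos²(50.8°) = 1/0.6320² = 2.503.
Apparent area = 26000 × 2.503 ≈ 65100 km².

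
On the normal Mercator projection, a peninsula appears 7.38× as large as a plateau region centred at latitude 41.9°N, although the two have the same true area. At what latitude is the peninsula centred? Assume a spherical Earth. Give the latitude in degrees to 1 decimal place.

74.1°

For equal true areas on Mercator, apparent areas scale as sec²φ, so the ratio is cos²φ₂ / cos²φ₁.
cos²φ₂ / cos²φ₁ = 7.38  ⇒  cos φ₁ = cos 41.9° / √7.38 = 0.7443/2.717 = 0.2740.
φ₁ = arccos(0.2740) ≈ 74.1°.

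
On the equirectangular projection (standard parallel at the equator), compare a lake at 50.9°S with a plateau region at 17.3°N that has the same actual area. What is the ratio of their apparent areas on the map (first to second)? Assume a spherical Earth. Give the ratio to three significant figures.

1.51

For the equirectangular projection with φ₀ = 0 (plate carrée), h = 1 along meridians and k = sec φ along parallels.
Areal scale at 50.9°: h·k = 1.000 × 1.586 = 1.586.
Areal scale at 17.3°: h·k = 1.000 × 1.047 = 1.047.
Ratio = 1.586/1.047 ≈ 1.51.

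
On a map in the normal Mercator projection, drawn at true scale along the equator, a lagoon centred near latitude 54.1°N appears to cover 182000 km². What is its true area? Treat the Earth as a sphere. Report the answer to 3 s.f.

62600 km²

Mercator is conformal, so the point scale is isotropic: h = k = sec φ = 1/cos φ.
Areal scale = k² = sec²φ = 1/cos²(54.1°) = 1/0.5864² = 2.908.
True area = apparent / (areal scale) = 182000 / 2.908 ≈ 62600 km².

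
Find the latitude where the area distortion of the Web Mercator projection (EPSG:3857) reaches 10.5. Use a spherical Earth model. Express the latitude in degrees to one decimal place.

Mercator areal scale is sec²φ.
sec²φ = 10.5  ⇒  cos²φ = 0.09524  ⇒  cos φ = 0.3086.
φ = arccos(0.3086) ≈ 72.0°.

72.0°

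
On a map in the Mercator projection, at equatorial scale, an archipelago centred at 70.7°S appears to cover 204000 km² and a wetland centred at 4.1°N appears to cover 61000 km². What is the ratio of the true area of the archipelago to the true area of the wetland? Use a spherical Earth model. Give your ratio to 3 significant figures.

0.367

On Mercator the areal scale is sec²φ, so true area = apparent × cos²φ.
True area of archipelago: 204000 × cos²(70.7°) = 204000 × 0.1092 = 22280 km².
True area of wetland: 61000 × cos²(4.1°) = 61000 × 0.9949 = 60690 km².
Ratio = 22280 / 60690 ≈ 0.367.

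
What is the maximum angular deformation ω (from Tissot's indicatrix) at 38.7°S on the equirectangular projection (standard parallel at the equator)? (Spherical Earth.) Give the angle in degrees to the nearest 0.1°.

In the plate carrée (x = Rλ, y = Rφ), meridians are true-scale (h = 1) and parallels are stretched by k = sec φ.
At 38.7°: h = 1.000, k = 1.281; principal scales a = 1.281, b = 1.000.
sin(ω/2) = (a − b)/(a + b) = 0.2813/2.281 = 0.1233, so ω = 2 arcsin(0.1233) ≈ 14.2°.

14.2°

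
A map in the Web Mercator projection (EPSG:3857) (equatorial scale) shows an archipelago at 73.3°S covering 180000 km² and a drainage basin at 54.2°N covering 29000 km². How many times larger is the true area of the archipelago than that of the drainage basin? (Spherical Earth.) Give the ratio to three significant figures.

Since Mercator area scale is 1/cos²φ, the true area equals the apparent area multiplied by cos²φ.
True area of archipelago: 180000 × cos²(73.3°) = 180000 × 0.08258 = 14860 km².
True area of drainage basin: 29000 × cos²(54.2°) = 29000 × 0.3422 = 9923 km².
Ratio = 14860 / 9923 ≈ 1.50.

1.50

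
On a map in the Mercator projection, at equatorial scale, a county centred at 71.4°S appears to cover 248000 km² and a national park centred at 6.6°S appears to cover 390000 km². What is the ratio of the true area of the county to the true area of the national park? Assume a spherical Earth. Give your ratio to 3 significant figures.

0.0656

Since Mercator area scale is 1/cos²φ, the true area equals the apparent area multiplied by cos²φ.
True area of county: 248000 × cos²(71.4°) = 248000 × 0.1017 = 25230 km².
True area of national park: 390000 × cos²(6.6°) = 390000 × 0.9868 = 384800 km².
Ratio = 25230 / 384800 ≈ 0.0656.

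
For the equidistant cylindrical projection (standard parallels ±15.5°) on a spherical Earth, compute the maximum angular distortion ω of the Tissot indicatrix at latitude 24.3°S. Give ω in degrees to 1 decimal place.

3.2°

The equidistant cylindrical projection with φ₀ = 15.5° has h = 1 (meridians true) and k = cos φ₀ / cos φ along parallels.
At 24.3°: h = 1.000, k = 1.057; principal scales a = 1.057, b = 1.000.
sin(ω/2) = (a − b)/(a + b) = 0.05730/2.057 = 0.02785, so ω = 2 arcsin(0.02785) ≈ 3.2°.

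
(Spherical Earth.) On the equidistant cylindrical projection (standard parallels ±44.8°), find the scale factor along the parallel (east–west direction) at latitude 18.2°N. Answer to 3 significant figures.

0.747

In the equirectangular projection with standard parallel φ₀ = 44.8° (x = Rλ cos φ₀, y = Rφ), meridians are true-scale (h = 1) and the parallel scale is k = cos φ₀ / cos φ.
k = cos 44.8° / cos 18.2° = 0.7096/0.9500 = 0.7469.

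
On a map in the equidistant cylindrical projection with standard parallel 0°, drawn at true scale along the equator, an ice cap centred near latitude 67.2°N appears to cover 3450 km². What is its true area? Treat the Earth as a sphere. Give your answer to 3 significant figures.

Plate carrée maps x = Rλ, y = Rφ. The meridian scale is h = 1 and the parallel scale is k = 1/cos φ = sec φ.
Areal scale = h·k = 1 × sec φ; at 67.2°, h = 1.000, k = 2.581, so h·k = 2.581.
True area = apparent / (areal scale) = 3450 / 2.581 ≈ 1340 km².

1340 km²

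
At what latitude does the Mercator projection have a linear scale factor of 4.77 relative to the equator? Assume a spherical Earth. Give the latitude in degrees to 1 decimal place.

Mercator scale is k = sec φ = 1/cos φ.
1/cos φ = 4.77  ⇒  cos φ = 0.2096  ⇒  φ = arccos(0.2096) ≈ 77.9°.

77.9°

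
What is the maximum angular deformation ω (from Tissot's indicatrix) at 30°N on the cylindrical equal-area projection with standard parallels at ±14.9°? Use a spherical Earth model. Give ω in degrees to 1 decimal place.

12.5°

For cylindrical equal-area with standard parallel φ₀, h = cos φ / cos φ₀ and k = cos φ₀ / cos φ, so h·k = 1.
At 30°: h = 0.8962, k = 1.116; principal scales a = 1.116, b = 0.8962.
sin(ω/2) = (a − b)/(a + b) = 0.2197/2.012 = 0.1092, so ω = 2 arcsin(0.1092) ≈ 12.5°.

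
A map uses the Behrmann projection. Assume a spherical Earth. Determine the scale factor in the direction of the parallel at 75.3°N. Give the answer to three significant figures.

The Behrmann projection is cylindrical equal-area with φ₀ = 30°. A cylindrical equal-area projection with standard parallel φ₀ has meridian scale h = cos φ / cos φ₀ and parallel scale k = cos φ₀ / cos φ (so areas are preserved, h·k = 1).
k = cos 30° / cos 75.3° = 0.8660/0.2538 = 3.413.

3.41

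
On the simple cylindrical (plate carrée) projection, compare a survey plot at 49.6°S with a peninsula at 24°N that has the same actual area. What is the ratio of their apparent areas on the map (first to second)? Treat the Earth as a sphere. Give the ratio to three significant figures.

Plate carrée maps x = Rλ, y = Rφ. The meridian scale is h = 1 and the parallel scale is k = 1/cos φ = sec φ.
Areal scale at 49.6°: h·k = 1.000 × 1.543 = 1.543.
Areal scale at 24°: h·k = 1.000 × 1.095 = 1.095.
Ratio = 1.543/1.095 ≈ 1.41.

1.41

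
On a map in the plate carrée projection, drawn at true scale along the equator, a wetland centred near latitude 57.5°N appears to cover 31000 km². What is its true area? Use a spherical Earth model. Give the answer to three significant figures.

Plate carrée maps x = Rλ, y = Rφ. The meridian scale is h = 1 and the parallel scale is k = 1/cos φ = sec φ.
Areal scale = h·k = 1 × sec φ; at 57.5°, h = 1.000, k = 1.861, so h·k = 1.861.
True area = apparent / (areal scale) = 31000 / 1.861 ≈ 16700 km².

16700 km²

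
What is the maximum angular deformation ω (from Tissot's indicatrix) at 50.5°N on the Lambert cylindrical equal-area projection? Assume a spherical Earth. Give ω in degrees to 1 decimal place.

50.2°

The Lambert cylindrical equal-area projection is the cylindrical equal-area projection with its standard parallel at the equator (φ₀ = 0). For cylindrical equal-area with standard parallel φ₀, h = cos φ / cos φ₀ and k = cos φ₀ / cos φ, so h·k = 1.
At 50.5°: h = 0.6361, k = 1.572; principal scales a = 1.572, b = 0.6361.
sin(ω/2) = (a − b)/(a + b) = 0.9361/2.208 = 0.4239, so ω = 2 arcsin(0.4239) ≈ 50.2°.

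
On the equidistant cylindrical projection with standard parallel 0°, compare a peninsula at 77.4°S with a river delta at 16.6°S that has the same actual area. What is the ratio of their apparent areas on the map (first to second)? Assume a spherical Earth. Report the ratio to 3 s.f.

Plate carrée maps x = Rλ, y = Rφ. The meridian scale is h = 1 and the parallel scale is k = 1/cos φ = sec φ.
Areal scale at 77.4°: h·k = 1.000 × 4.584 = 4.584.
Areal scale at 16.6°: h·k = 1.000 × 1.043 = 1.043.
Ratio = 4.584/1.043 ≈ 4.39.

4.39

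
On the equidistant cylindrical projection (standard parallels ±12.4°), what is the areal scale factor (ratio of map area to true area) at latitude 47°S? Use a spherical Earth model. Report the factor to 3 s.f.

The equidistant cylindrical projection with φ₀ = 12.4° has h = 1 (meridians true) and k = cos φ₀ / cos φ along parallels.
Areal scale = h·k = 1 × cos φ₀ / cos φ; at 47°, h = 1.000, k = 1.432, so h·k = 1.432.

1.43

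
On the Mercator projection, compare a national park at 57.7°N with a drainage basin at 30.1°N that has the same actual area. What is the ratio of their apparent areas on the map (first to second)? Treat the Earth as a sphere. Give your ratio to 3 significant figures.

2.62

On Mercator, area is exaggerated by sec²φ = 1/cos²φ.
At 57.7°: sec²(57.7°) = 1/0.5344² = 3.502.
At 30.1°: sec²(30.1°) = 1/0.8652² = 1.336.
Ratio = 3.502/1.336 = cos²(30.1°)/cos²(57.7°) ≈ 2.62.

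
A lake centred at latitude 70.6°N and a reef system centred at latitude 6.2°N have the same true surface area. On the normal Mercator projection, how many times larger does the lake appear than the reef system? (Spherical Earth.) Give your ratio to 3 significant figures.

8.96

On Mercator, area is exaggerated by sec²φ = 1/cos²φ.
At 70.6°: sec²(70.6°) = 1/0.3322² = 9.064.
At 6.2°: sec²(6.2°) = 1/0.9942² = 1.012.
Ratio = 9.064/1.012 = cos²(6.2°)/cos²(70.6°) ≈ 8.96.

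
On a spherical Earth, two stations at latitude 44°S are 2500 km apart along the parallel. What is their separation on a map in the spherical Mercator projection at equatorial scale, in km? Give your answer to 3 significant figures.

The Mercator projection is conformal; its linear scale factor is the same in every direction and equals sec φ = 1/cos φ.
Along the parallel, k = sec 44° = 1/0.7193 = 1.390.
Map distance = 2500 × 1.390 ≈ 3480 km.

3480 km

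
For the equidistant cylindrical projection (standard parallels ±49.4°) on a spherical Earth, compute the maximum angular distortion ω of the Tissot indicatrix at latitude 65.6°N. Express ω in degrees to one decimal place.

With standard parallel φ₀ = 49.4°, the equirectangular projection gives x = Rλ cos φ₀, y = Rφ, so h = 1 and k = cos 49.4° / cos φ.
At 65.6°: h = 1.000, k = 1.575; principal scales a = 1.575, b = 1.000.
sin(ω/2) = (a − b)/(a + b) = 0.5753/2.575 = 0.2234, so ω = 2 arcsin(0.2234) ≈ 25.8°.

25.8°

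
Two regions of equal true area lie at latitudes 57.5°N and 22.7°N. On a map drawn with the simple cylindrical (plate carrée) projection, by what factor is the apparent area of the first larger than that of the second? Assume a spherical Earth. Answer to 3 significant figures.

For the equirectangular projection with φ₀ = 0 (plate carrée), h = 1 along meridians and k = sec φ along parallels.
Areal scale at 57.5°: h·k = 1.000 × 1.861 = 1.861.
Areal scale at 22.7°: h·k = 1.000 × 1.084 = 1.084.
Ratio = 1.861/1.084 ≈ 1.72.

1.72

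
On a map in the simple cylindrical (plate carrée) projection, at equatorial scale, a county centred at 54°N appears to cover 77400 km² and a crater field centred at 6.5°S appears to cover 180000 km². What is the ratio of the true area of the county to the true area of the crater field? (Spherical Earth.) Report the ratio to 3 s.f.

On the plate carrée, areal scale = h·k = 1 × sec φ, so true area = apparent × cos φ.
True area of county: 77400 × cos(54°) = 77400 × 0.5878 = 45490 km².
True area of crater field: 180000 × cos(6.5°) = 180000 × 0.9936 = 178800 km².
Ratio = 45490 / 178800 ≈ 0.254.

0.254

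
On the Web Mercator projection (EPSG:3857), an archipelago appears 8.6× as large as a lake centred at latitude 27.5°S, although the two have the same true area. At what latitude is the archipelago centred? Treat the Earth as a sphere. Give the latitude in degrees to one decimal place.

Mercator areal scale is sec²φ, so apparent-area ratio = sec²φ₁ / sec²φ₂ = cos²φ₂ / cos²φ₁.
cos²φ₂ / cos²φ₁ = 8.6  ⇒  cos φ₁ = cos 27.5° / √8.6 = 0.8870/2.933 = 0.3025.
φ₁ = arccos(0.3025) ≈ 72.4°.

72.4°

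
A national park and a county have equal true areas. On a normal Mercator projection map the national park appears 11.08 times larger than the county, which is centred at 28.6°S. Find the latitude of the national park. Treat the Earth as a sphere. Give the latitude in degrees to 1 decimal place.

On Mercator, (apparent₁)/(apparent₂) = sec²φ₁ / sec²φ₂ when true areas are equal.
cos²φ₂ / cos²φ₁ = 11.08  ⇒  cos φ₁ = cos 28.6° / √11.08 = 0.8780/3.329 = 0.2638.
φ₁ = arccos(0.2638) ≈ 74.7°.

74.7°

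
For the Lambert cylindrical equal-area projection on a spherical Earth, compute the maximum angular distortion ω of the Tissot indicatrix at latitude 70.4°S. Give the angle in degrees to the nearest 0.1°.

The Lambert cylindrical equal-area projection is the cylindrical equal-area projection with its standard parallel at the equator (φ₀ = 0). Cylindrical equal-area (φ₀ = 0°): h = cos φ / cos 0° along meridians, k = cos 0° / cos φ along parallels; h·k = 1.
At 70.4°: h = 0.3355, k = 2.981; principal scales a = 2.981, b = 0.3355.
sin(ω/2) = (a − b)/(a + b) = 2.646/3.317 = 0.7977, so ω = 2 arcsin(0.7977) ≈ 105.8°.

105.8°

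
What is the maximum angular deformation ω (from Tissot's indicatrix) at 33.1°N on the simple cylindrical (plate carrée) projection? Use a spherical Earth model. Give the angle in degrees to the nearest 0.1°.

For the equirectangular projection with φ₀ = 0 (plate carrée), h = 1 along meridians and k = sec φ along parallels.
At 33.1°: h = 1.000, k = 1.194; principal scales a = 1.194, b = 1.000.
sin(ω/2) = (a − b)/(a + b) = 0.1937/2.194 = 0.08831, so ω = 2 arcsin(0.08831) ≈ 10.1°.

10.1°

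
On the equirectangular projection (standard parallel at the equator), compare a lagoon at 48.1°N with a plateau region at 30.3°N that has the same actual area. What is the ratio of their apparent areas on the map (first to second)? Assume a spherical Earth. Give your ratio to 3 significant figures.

For the equirectangular projection with φ₀ = 0 (plate carrée), h = 1 along meridians and k = sec φ along parallels.
Areal scale at 48.1°: h·k = 1.000 × 1.497 = 1.497.
Areal scale at 30.3°: h·k = 1.000 × 1.158 = 1.158.
Ratio = 1.497/1.158 ≈ 1.29.

1.29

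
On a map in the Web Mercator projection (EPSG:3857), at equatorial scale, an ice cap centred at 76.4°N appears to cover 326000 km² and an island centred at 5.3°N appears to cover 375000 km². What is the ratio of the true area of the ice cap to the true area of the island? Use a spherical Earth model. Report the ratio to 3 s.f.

0.0485

Since Mercator area scale is 1/cos²φ, the true area equals the apparent area multiplied by cos²φ.
True area of ice cap: 326000 × cos²(76.4°) = 326000 × 0.05529 = 18030 km².
True area of island: 375000 × cos²(5.3°) = 375000 × 0.9915 = 371800 km².
Ratio = 18030 / 371800 ≈ 0.0485.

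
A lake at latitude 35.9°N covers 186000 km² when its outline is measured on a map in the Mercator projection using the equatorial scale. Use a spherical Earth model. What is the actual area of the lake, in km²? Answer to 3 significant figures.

For Mercator, h = k = sec φ (a conformal cylindrical projection has a single point scale, 1/cos φ).
Areal scale = k² = sec²φ = 1/cos²(35.9°) = 1/0.8100² = 1.524.
True area = apparent / (areal scale) = 186000 / 1.524 ≈ 122000 km².

122000 km²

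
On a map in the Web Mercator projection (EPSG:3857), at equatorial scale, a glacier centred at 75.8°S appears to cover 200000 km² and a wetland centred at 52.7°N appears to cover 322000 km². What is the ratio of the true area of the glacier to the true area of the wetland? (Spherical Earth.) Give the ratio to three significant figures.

Mercator's areal exaggeration is sec²φ; hence true area = (apparent area) · cos²φ.
True area of glacier: 200000 × cos²(75.8°) = 200000 × 0.06018 = 12040 km².
True area of wetland: 322000 × cos²(52.7°) = 322000 × 0.3672 = 118200 km².
Ratio = 12040 / 118200 ≈ 0.102.

0.102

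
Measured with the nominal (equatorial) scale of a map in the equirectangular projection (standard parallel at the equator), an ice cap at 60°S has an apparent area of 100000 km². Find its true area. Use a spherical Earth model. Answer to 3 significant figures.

For the equirectangular projection with φ₀ = 0 (plate carrée), h = 1 along meridians and k = sec φ along parallels.
Areal scale = h·k = 1 × sec φ; at 60°, h = 1.000, k = 2.000, so h·k = 2.000.
True area = apparent / (areal scale) = 100000 / 2.000 ≈ 50000 km².

50000 km²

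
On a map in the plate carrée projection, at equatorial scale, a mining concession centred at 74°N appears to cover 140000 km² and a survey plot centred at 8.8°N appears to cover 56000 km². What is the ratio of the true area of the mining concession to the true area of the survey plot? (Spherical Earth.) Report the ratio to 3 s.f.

Plate carrée has h = 1 and k = sec φ, giving areal scale sec φ; true area = (apparent area) · cos φ.
True area of mining concession: 140000 × cos(74°) = 140000 × 0.2756 = 38590 km².
True area of survey plot: 56000 × cos(8.8°) = 56000 × 0.9882 = 55340 km².
Ratio = 38590 / 55340 ≈ 0.697.

0.697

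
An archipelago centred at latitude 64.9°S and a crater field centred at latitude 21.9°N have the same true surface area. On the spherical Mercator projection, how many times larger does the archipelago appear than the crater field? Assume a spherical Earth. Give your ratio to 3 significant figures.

On Mercator, area is exaggerated by sec²φ = 1/cos²φ.
At 64.9°: sec²(64.9°) = 1/0.4242² = 5.557.
At 21.9°: sec²(21.9°) = 1/0.9278² = 1.162.
Ratio = 5.557/1.162 = cos²(21.9°)/cos²(64.9°) ≈ 4.78.

4.78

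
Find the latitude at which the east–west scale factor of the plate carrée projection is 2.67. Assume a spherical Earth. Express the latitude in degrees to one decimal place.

68.0°

Plate carrée: h = 1, k = sec φ along parallels.
sec φ = 2.67  ⇒  cos φ = 0.3745  ⇒  φ ≈ 68.0°.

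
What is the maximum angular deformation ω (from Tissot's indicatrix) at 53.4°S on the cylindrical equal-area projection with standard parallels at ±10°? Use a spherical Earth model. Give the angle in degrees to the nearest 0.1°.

For cylindrical equal-area with standard parallel φ₀, h = cos φ / cos φ₀ and k = cos φ₀ / cos φ, so h·k = 1.
At 53.4°: h = 0.6054, k = 1.652; principal scales a = 1.652, b = 0.6054.
sin(ω/2) = (a − b)/(a + b) = 1.046/2.257 = 0.4636, so ω = 2 arcsin(0.4636) ≈ 55.2°.

55.2°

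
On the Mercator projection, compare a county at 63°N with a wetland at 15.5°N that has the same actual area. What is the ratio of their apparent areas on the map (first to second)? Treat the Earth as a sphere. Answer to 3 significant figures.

4.51

Mercator is conformal with k = sec φ, so areal scale = k² = sec²φ.
At 63°: sec²(63°) = 1/0.4540² = 4.852.
At 15.5°: sec²(15.5°) = 1/0.9636² = 1.077.
Ratio = 4.852/1.077 = cos²(15.5°)/cos²(63°) ≈ 4.51.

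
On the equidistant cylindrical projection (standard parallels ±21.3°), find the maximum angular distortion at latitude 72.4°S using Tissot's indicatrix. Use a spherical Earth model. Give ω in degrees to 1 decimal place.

The equidistant cylindrical projection with φ₀ = 21.3° has h = 1 (meridians true) and k = cos φ₀ / cos φ along parallels.
At 72.4°: h = 1.000, k = 3.081; principal scales a = 3.081, b = 1.000.
sin(ω/2) = (a − b)/(a + b) = 2.081/4.081 = 0.5100, so ω = 2 arcsin(0.5100) ≈ 61.3°.

61.3°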